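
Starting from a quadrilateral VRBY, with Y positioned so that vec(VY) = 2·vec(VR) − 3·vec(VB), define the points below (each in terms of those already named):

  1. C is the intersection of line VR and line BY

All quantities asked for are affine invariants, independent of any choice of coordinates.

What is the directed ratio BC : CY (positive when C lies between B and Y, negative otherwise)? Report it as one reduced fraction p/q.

BC:CY = 1/3

Choose coordinates V = (0, 0), R = (1, 0), B = (0, 1), Y = (2, -3).
1. C is the intersection of line VR and line BY ⇒ C = (1/2, 0)
C = B + t·(Y−B) with t = 1/4, so BC:CY = t:(1−t) = 1/4:3/4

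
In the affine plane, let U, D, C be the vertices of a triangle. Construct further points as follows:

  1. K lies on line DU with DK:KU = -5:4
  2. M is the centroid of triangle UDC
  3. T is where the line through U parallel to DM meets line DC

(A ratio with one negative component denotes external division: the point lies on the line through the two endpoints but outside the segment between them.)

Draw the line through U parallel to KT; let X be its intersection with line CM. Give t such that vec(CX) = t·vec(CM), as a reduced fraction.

t = 18/11

Work in coordinates with U = (0, 0), D = (1, 0), C = (0, 1).
1. K lies on line DU with DK:KU = -5:4 ⇒ K = (-4, 0)
2. M is the centroid of triangle UDC ⇒ M = (1/3, 1/3)
3. T is where the line through U parallel to DM meets line DC ⇒ T = (2, -1)
through U parallel to KT: direction (6, -1); meets CM at X = (6/11, -1/11)
X = C + t·(M−C) with t = 18/11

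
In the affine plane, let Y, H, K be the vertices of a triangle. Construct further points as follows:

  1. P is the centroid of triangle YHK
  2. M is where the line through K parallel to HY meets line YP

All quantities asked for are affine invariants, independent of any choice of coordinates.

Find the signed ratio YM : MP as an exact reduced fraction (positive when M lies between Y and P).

YM:MP = -3/2

Choose coordinates Y = (0, 0), H = (1, 0), K = (0, 1).
1. P is the centroid of triangle YHK ⇒ P = (1/3, 1/3)
2. M is where the line through K parallel to HY meets line YP ⇒ M = (1, 1)
M = Y + t·(P−Y) with t = 3, so YM:MP = t:(1−t) = 3:-2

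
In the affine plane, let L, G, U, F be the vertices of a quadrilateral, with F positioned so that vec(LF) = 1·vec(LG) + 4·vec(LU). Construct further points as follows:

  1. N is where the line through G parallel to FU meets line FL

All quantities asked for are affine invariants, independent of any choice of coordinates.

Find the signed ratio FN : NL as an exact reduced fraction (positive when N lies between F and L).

FN:NL = -4/3

Choose coordinates L = (0, 0), G = (1, 0), U = (0, 1), F = (1, 4).
1. N is where the line through G parallel to FU meets line FL ⇒ N = (-3, -12)
N = F + t·(L−F) with t = 4, so FN:NL = t:(1−t) = 4:-3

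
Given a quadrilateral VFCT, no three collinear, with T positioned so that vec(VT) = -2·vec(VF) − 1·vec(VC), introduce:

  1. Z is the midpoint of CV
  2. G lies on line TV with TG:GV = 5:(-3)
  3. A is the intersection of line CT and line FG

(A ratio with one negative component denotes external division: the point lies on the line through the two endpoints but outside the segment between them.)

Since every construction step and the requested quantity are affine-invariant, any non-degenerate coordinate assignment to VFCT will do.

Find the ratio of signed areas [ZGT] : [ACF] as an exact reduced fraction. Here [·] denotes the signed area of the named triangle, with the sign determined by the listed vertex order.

[ZGT]:[ACF] = 5/28

Work in coordinates with V = (0, 0), F = (1, 0), C = (0, 1), T = (-2, -1).
1. Z is the midpoint of CV ⇒ Z = (0, 1/2)
2. G lies on line TV with TG:GV = 5:(-3) ⇒ G = (3, 3/2)
3. A is the intersection of line CT and line FG ⇒ A = (-7, -6)
2·[ZGT] = -5/2, 2·[ACF] = -14
[ZGT]:[ACF] = -5/2:-14 = 5/28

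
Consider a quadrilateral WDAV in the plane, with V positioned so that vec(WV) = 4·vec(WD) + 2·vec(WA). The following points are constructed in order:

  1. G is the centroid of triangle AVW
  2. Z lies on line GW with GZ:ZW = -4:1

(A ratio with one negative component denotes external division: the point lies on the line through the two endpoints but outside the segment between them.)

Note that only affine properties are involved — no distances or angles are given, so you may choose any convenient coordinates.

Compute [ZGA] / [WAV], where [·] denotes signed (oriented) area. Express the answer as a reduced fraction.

Assign W = (0, 0), D = (1, 0), A = (0, 1), V = (4, 2) — the answer is frame-independent, so this choice is without loss of generality.
1. G is the centroid of triangle AVW ⇒ G = (4/3, 1)
2. Z lies on line GW with GZ:ZW = -4:1 ⇒ Z = (-4/9, -1/3)
2·[ZGA] = 16/9, 2·[WAV] = -4
[ZGA]:[WAV] = 16/9:-4 = -4/9

[ZGA]:[WAV] = -4/9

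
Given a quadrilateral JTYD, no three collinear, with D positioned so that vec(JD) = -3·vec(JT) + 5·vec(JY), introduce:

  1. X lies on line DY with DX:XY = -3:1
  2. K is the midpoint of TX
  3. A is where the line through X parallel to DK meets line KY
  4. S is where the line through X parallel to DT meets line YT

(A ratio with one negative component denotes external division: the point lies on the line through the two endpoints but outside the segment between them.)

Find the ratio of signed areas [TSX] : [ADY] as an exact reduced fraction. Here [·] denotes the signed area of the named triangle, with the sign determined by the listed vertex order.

[TSX]:[ADY] = -3

Assign J = (0, 0), T = (1, 0), Y = (0, 1), D = (-3, 5) — the answer is frame-independent, so this choice is without loss of generality.
1. X lies on line DY with DX:XY = -3:1 ⇒ X = (3/2, -1)
2. K is the midpoint of TX ⇒ K = (5/4, -1/2)
3. A is where the line through X parallel to DK meets line KY ⇒ A = (-5/8, 7/4)
4. S is where the line through X parallel to DT meets line YT ⇒ S = (-1/2, 3/2)
2·[TSX] = 3/4, 2·[ADY] = -1/4
[TSX]:[ADY] = 3/4:-1/4 = -3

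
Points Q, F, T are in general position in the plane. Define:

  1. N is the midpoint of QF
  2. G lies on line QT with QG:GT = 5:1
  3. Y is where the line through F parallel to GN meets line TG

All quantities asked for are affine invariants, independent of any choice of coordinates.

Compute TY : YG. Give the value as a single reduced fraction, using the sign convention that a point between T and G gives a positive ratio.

TY:YG = -4/5

Set Q = (0, 0), F = (1, 0), T = (0, 1); any affine frame gives the same invariant.
1. N is the midpoint of QF ⇒ N = (1/2, 0)
2. G lies on line QT with QG:GT = 5:1 ⇒ G = (0, 5/6)
3. Y is where the line through F parallel to GN meets line TG ⇒ Y = (0, 5/3)
Y = T + t·(G−T) with t = -4, so TY:YG = t:(1−t) = -4:5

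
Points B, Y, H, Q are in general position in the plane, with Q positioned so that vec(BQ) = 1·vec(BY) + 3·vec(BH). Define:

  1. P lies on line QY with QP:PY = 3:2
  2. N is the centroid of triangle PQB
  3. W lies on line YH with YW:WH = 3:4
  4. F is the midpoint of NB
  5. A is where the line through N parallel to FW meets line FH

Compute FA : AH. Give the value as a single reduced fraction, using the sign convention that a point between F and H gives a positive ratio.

Set B = (0, 0), Y = (1, 0), H = (0, 1), Q = (1, 3); any affine frame gives the same invariant.
1. P lies on line QY with QP:PY = 3:2 ⇒ P = (1, 6/5)
2. N is the centroid of triangle PQB ⇒ N = (2/3, 7/5)
3. W lies on line YH with YW:WH = 3:4 ⇒ W = (4/7, 3/7)
4. F is the midpoint of NB ⇒ F = (1/3, 7/10)
5. A is where the line through N parallel to FW meets line FH ⇒ A = (29/6, -67/20)
A = F + t·(H−F) with t = -27/2, so FA:AH = t:(1−t) = -27/2:29/2

FA:AH = -27/29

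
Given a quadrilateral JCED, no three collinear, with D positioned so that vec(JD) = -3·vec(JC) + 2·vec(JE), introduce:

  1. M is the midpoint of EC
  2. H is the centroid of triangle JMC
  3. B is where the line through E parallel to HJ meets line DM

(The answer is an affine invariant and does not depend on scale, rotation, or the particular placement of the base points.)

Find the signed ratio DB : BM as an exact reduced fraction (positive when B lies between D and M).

DB:BM = 3

Work in coordinates with J = (0, 0), C = (1, 0), E = (0, 1), D = (-3, 2).
1. M is the midpoint of EC ⇒ M = (1/2, 1/2)
2. H is the centroid of triangle JMC ⇒ H = (1/2, 1/6)
3. B is where the line through E parallel to HJ meets line DM ⇒ B = (-3/8, 7/8)
B = D + t·(M−D) with t = 3/4, so DB:BM = t:(1−t) = 3/4:1/4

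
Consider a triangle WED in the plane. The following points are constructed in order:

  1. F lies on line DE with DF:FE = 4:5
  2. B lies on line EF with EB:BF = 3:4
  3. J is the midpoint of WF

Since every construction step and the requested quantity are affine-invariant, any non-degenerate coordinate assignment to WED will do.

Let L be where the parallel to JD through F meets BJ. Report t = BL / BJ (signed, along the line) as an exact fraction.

t = 5/12

Choose coordinates W = (0, 0), E = (1, 0), D = (0, 1).
1. F lies on line DE with DF:FE = 4:5 ⇒ F = (4/9, 5/9)
2. B lies on line EF with EB:BF = 3:4 ⇒ B = (16/21, 5/21)
3. J is the midpoint of WF ⇒ J = (2/9, 5/18)
through F parallel to JD: direction (-2/9, 13/18); meets BJ at L = (29/54, 55/216)
L = B + t·(J−B) with t = 5/12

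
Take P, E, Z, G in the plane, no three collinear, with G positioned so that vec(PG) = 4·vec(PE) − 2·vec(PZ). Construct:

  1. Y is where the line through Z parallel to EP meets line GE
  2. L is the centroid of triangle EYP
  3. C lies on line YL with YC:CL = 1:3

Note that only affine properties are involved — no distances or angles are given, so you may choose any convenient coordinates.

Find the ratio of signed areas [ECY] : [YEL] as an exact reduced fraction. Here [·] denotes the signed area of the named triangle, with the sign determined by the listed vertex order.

Set P = (0, 0), E = (1, 0), Z = (0, 1), G = (4, -2); any affine frame gives the same invariant.
1. Y is where the line through Z parallel to EP meets line GE ⇒ Y = (-1/2, 1)
2. L is the centroid of triangle EYP ⇒ L = (1/6, 1/3)
3. C lies on line YL with YC:CL = 1:3 ⇒ C = (-1/3, 5/6)
2·[ECY] = -1/12, 2·[YEL] = -1/3
[ECY]:[YEL] = -1/12:-1/3 = 1/4

[ECY]:[YEL] = 1/4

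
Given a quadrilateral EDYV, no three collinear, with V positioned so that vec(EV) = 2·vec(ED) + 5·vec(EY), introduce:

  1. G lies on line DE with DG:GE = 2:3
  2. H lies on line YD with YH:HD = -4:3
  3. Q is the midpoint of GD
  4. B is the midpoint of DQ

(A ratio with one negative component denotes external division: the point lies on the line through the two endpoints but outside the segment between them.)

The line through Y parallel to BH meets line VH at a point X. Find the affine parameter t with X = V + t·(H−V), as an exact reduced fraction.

Set E = (0, 0), D = (1, 0), Y = (0, 1), V = (2, 5); any affine frame gives the same invariant.
1. G lies on line DE with DG:GE = 2:3 ⇒ G = (3/5, 0)
2. H lies on line YD with YH:HD = -4:3 ⇒ H = (4, -3)
3. Q is the midpoint of GD ⇒ Q = (4/5, 0)
4. B is the midpoint of DQ ⇒ B = (9/10, 0)
through Y parallel to BH: direction (31/10, -3); meets VH at X = (186/47, -133/47)
X = V + t·(H−V) with t = 46/47

t = 46/47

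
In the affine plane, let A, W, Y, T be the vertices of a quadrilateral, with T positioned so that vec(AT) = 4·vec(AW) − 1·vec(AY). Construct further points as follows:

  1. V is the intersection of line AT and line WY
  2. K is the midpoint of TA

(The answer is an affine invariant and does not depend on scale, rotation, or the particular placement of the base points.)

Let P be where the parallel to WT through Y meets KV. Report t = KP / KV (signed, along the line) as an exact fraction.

t = -15

Choose coordinates A = (0, 0), W = (1, 0), Y = (0, 1), T = (4, -1).
1. V is the intersection of line AT and line WY ⇒ V = (4/3, -1/3)
2. K is the midpoint of TA ⇒ K = (2, -1/2)
through Y parallel to WT: direction (3, -1); meets KV at P = (12, -3)
P = K + t·(V−K) with t = -15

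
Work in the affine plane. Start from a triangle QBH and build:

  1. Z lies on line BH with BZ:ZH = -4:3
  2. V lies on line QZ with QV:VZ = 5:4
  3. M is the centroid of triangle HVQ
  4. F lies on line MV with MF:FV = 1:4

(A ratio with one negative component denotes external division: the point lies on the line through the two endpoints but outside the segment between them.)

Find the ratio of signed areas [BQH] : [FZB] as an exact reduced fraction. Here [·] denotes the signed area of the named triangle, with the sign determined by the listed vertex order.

Work in coordinates with Q = (0, 0), B = (1, 0), H = (0, 1).
1. Z lies on line BH with BZ:ZH = -4:3 ⇒ Z = (-3, 4)
2. V lies on line QZ with QV:VZ = 5:4 ⇒ V = (-5/3, 20/9)
3. M is the centroid of triangle HVQ ⇒ M = (-5/9, 29/27)
4. F lies on line MV with MF:FV = 1:4 ⇒ F = (-7/9, 176/135)
2·[BQH] = -1, 2·[FZB] = -256/135
[BQH]:[FZB] = -1:-256/135 = 135/256

[BQH]:[FZB] = 135/256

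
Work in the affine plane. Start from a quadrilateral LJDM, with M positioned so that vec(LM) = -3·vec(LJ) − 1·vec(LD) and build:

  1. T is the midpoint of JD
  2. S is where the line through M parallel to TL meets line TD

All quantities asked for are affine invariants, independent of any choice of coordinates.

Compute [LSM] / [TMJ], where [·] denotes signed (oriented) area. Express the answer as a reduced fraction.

[LSM]:[TMJ] = 2

Choose coordinates L = (0, 0), J = (1, 0), D = (0, 1), M = (-3, -1).
1. T is the midpoint of JD ⇒ T = (1/2, 1/2)
2. S is where the line through M parallel to TL meets line TD ⇒ S = (-1/2, 3/2)
2·[LSM] = 5, 2·[TMJ] = 5/2
[LSM]:[TMJ] = 5:5/2 = 2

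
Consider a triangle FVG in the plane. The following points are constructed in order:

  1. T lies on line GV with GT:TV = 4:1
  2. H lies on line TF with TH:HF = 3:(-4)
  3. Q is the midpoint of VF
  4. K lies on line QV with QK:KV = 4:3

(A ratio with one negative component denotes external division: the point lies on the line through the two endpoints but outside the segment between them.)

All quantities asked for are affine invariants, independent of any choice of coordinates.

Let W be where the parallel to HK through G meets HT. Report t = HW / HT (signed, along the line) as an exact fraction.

Work in coordinates with F = (0, 0), V = (1, 0), G = (0, 1).
1. T lies on line GV with GT:TV = 4:1 ⇒ T = (4/5, 1/5)
2. H lies on line TF with TH:HF = 3:(-4) ⇒ H = (16/5, 4/5)
3. Q is the midpoint of VF ⇒ Q = (1/2, 0)
4. K lies on line QV with QK:KV = 4:3 ⇒ K = (11/14, 0)
through G parallel to HK: direction (-169/70, -4/5); meets HT at W = (-676/55, -169/55)
W = H + t·(T−H) with t = 71/11

t = 71/11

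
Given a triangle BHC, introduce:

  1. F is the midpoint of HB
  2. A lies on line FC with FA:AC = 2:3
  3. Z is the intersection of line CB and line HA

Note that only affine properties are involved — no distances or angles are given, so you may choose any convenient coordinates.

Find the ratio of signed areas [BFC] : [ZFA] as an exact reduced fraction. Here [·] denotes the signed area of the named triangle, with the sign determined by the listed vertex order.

Set B = (0, 0), H = (1, 0), C = (0, 1); any affine frame gives the same invariant.
1. F is the midpoint of HB ⇒ F = (1/2, 0)
2. A lies on line FC with FA:AC = 2:3 ⇒ A = (3/10, 2/5)
3. Z is the intersection of line CB and line HA ⇒ Z = (0, 4/7)
2·[BFC] = 1/2, 2·[ZFA] = 3/35
[BFC]:[ZFA] = 1/2:3/35 = 35/6

[BFC]:[ZFA] = 35/6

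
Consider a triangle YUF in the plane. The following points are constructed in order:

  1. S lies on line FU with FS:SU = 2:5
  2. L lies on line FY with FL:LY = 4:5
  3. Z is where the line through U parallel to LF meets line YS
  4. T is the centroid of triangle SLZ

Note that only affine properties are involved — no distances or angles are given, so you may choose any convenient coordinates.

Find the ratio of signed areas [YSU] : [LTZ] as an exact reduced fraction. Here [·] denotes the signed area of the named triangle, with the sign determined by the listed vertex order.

Assign Y = (0, 0), U = (1, 0), F = (0, 1) — the answer is frame-independent, so this choice is without loss of generality.
1. S lies on line FU with FS:SU = 2:5 ⇒ S = (2/7, 5/7)
2. L lies on line FY with FL:LY = 4:5 ⇒ L = (0, 5/9)
3. Z is where the line through U parallel to LF meets line YS ⇒ Z = (1, 5/2)
4. T is the centroid of triangle SLZ ⇒ T = (3/7, 475/378)
2·[YSU] = -5/7, 2·[LTZ] = 25/189
[YSU]:[LTZ] = -5/7:25/189 = -27/5

[YSU]:[LTZ] = -27/5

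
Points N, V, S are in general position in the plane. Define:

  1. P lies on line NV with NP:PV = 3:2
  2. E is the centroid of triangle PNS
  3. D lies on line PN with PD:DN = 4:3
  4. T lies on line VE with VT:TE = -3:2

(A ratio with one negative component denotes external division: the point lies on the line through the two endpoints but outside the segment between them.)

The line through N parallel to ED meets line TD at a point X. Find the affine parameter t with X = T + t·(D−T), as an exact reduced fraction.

Choose coordinates N = (0, 0), V = (1, 0), S = (0, 1).
1. P lies on line NV with NP:PV = 3:2 ⇒ P = (3/5, 0)
2. E is the centroid of triangle PNS ⇒ E = (1/5, 1/3)
3. D lies on line PN with PD:DN = 4:3 ⇒ D = (9/35, 0)
4. T lies on line VE with VT:TE = -3:2 ⇒ T = (-7/5, 1)
through N parallel to ED: direction (2/35, -1/3); meets TD at X = (-27/910, 9/52)
X = T + t·(D−T) with t = 43/52

t = 43/52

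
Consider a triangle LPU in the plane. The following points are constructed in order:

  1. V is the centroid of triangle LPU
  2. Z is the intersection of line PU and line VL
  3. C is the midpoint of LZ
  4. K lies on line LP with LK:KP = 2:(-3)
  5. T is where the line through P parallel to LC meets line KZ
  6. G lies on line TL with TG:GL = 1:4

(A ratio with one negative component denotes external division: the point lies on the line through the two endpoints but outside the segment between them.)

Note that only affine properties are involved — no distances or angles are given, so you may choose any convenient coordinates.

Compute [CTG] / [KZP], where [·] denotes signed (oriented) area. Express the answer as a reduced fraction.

[CTG]:[KZP] = 1/30

Set L = (0, 0), P = (1, 0), U = (0, 1); any affine frame gives the same invariant.
1. V is the centroid of triangle LPU ⇒ V = (1/3, 1/3)
2. Z is the intersection of line PU and line VL ⇒ Z = (1/2, 1/2)
3. C is the midpoint of LZ ⇒ C = (1/4, 1/4)
4. K lies on line LP with LK:KP = 2:(-3) ⇒ K = (-2, 0)
5. T is where the line through P parallel to LC meets line KZ ⇒ T = (7/4, 3/4)
6. G lies on line TL with TG:GL = 1:4 ⇒ G = (7/5, 3/5)
2·[CTG] = -1/20, 2·[KZP] = -3/2
[CTG]:[KZP] = -1/20:-3/2 = 1/30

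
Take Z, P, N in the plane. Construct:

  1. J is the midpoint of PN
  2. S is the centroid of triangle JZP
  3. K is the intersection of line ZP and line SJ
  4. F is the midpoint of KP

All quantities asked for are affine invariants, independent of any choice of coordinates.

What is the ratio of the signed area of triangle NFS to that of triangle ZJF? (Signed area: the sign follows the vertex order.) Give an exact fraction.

[NFS]:[ZJF] = 1/3

Set Z = (0, 0), P = (1, 0), N = (0, 1); any affine frame gives the same invariant.
1. J is the midpoint of PN ⇒ J = (1/2, 1/2)
2. S is the centroid of triangle JZP ⇒ S = (1/2, 1/6)
3. K is the intersection of line ZP and line SJ ⇒ K = (1/2, 0)
4. F is the midpoint of KP ⇒ F = (3/4, 0)
2·[NFS] = -1/8, 2·[ZJF] = -3/8
[NFS]:[ZJF] = -1/8:-3/8 = 1/3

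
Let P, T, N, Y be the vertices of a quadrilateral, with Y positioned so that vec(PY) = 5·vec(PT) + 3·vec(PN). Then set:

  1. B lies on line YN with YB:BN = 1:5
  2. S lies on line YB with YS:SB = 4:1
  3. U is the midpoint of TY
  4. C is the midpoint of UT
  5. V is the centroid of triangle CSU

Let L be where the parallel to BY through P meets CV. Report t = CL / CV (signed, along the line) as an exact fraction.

t = 3/28

Set P = (0, 0), T = (1, 0), N = (0, 1), Y = (5, 3); any affine frame gives the same invariant.
1. B lies on line YN with YB:BN = 1:5 ⇒ B = (25/6, 8/3)
2. S lies on line YB with YS:SB = 4:1 ⇒ S = (13/3, 41/15)
3. U is the midpoint of TY ⇒ U = (3, 3/2)
4. C is the midpoint of UT ⇒ C = (2, 3/4)
5. V is the centroid of triangle CSU ⇒ V = (28/9, 299/180)
through P parallel to BY: direction (5/6, 1/3); meets CV at L = (89/42, 89/105)
L = C + t·(V−C) with t = 3/28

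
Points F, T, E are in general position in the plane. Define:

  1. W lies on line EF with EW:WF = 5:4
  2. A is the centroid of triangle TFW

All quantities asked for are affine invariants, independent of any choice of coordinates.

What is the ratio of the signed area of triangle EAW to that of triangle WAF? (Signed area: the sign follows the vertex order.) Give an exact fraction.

Work in coordinates with F = (0, 0), T = (1, 0), E = (0, 1).
1. W lies on line EF with EW:WF = 5:4 ⇒ W = (0, 4/9)
2. A is the centroid of triangle TFW ⇒ A = (1/3, 4/27)
2·[EAW] = -5/27, 2·[WAF] = -4/27
[EAW]:[WAF] = -5/27:-4/27 = 5/4

[EAW]:[WAF] = 5/4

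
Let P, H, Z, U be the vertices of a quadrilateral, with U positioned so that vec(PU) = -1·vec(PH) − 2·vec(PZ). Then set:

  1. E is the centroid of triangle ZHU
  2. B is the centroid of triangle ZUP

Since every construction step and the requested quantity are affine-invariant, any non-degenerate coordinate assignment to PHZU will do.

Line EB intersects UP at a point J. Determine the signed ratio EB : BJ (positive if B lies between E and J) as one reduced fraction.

Set P = (0, 0), H = (1, 0), Z = (0, 1), U = (-1, -2); any affine frame gives the same invariant.
1. E is the centroid of triangle ZHU ⇒ E = (0, -1/3)
2. B is the centroid of triangle ZUP ⇒ B = (-1/3, -1/3)
line EB meets UP at J = (-1/6, -1/3)
B = E + t·(J−E) with t = 2, so EB:BJ = 2:-1

EB:BJ = -2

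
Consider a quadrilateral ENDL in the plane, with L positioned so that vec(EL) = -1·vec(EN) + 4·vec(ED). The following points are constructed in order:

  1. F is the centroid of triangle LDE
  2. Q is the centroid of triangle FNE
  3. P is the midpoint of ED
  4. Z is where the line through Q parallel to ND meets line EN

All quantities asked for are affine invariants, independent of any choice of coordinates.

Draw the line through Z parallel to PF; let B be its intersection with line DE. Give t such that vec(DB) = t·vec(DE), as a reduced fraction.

t = -31/18

Set E = (0, 0), N = (1, 0), D = (0, 1), L = (-1, 4); any affine frame gives the same invariant.
1. F is the centroid of triangle LDE ⇒ F = (-1/3, 5/3)
2. Q is the centroid of triangle FNE ⇒ Q = (2/9, 5/9)
3. P is the midpoint of ED ⇒ P = (0, 1/2)
4. Z is where the line through Q parallel to ND meets line EN ⇒ Z = (7/9, 0)
through Z parallel to PF: direction (-1/3, 7/6); meets DE at B = (0, 49/18)
B = D + t·(E−D) with t = -31/18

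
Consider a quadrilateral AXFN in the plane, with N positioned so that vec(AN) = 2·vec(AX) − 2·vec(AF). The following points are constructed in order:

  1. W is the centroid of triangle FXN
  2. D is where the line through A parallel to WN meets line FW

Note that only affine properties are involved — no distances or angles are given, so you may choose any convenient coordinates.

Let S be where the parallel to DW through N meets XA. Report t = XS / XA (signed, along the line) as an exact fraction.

Set A = (0, 0), X = (1, 0), F = (0, 1), N = (2, -2); any affine frame gives the same invariant.
1. W is the centroid of triangle FXN ⇒ W = (1, -1/3)
2. D is where the line through A parallel to WN meets line FW ⇒ D = (-3, 5)
through N parallel to DW: direction (4, -16/3); meets XA at S = (1/2, 0)
S = X + t·(A−X) with t = 1/2

t = 1/2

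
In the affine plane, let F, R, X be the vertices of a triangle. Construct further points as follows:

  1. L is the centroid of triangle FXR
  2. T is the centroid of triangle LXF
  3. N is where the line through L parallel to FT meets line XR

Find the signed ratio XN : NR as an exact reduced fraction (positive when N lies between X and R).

XN:NR = 2/3

Set F = (0, 0), R = (1, 0), X = (0, 1); any affine frame gives the same invariant.
1. L is the centroid of triangle FXR ⇒ L = (1/3, 1/3)
2. T is the centroid of triangle LXF ⇒ T = (1/9, 4/9)
3. N is where the line through L parallel to FT meets line XR ⇒ N = (2/5, 3/5)
N = X + t·(R−X) with t = 2/5, so XN:NR = t:(1−t) = 2/5:3/5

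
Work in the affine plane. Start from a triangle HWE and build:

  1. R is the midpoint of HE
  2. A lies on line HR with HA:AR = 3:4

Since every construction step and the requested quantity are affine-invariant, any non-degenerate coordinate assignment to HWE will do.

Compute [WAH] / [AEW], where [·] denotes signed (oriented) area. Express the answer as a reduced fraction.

Set H = (0, 0), W = (1, 0), E = (0, 1); any affine frame gives the same invariant.
1. R is the midpoint of HE ⇒ R = (0, 1/2)
2. A lies on line HR with HA:AR = 3:4 ⇒ A = (0, 3/14)
2·[WAH] = 3/14, 2·[AEW] = -11/14
[WAH]:[AEW] = 3/14:-11/14 = -3/11

[WAH]:[AEW] = -3/11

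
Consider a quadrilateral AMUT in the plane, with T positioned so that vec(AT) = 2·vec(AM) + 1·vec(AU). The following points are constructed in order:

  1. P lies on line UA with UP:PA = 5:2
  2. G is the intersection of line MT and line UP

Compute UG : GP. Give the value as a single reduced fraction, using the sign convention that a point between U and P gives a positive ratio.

Choose coordinates A = (0, 0), M = (1, 0), U = (0, 1), T = (2, 1).
1. P lies on line UA with UP:PA = 5:2 ⇒ P = (0, 2/7)
2. G is the intersection of line MT and line UP ⇒ G = (0, -1)
G = U + t·(P−U) with t = 14/5, so UG:GP = t:(1−t) = 14/5:-9/5

UG:GP = -14/9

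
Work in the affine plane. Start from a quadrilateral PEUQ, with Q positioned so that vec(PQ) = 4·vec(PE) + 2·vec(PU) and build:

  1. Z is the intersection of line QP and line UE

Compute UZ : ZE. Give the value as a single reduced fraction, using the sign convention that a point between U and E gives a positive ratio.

UZ:ZE = 2

Work in coordinates with P = (0, 0), E = (1, 0), U = (0, 1), Q = (4, 2).
1. Z is the intersection of line QP and line UE ⇒ Z = (2/3, 1/3)
Z = U + t·(E−U) with t = 2/3, so UZ:ZE = t:(1−t) = 2/3:1/3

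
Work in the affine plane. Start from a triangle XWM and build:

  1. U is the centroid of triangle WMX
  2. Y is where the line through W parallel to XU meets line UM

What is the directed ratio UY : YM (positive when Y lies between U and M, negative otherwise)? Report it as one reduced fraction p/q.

Assign X = (0, 0), W = (1, 0), M = (0, 1) — the answer is frame-independent, so this choice is without loss of generality.
1. U is the centroid of triangle WMX ⇒ U = (1/3, 1/3)
2. Y is where the line through W parallel to XU meets line UM ⇒ Y = (2/3, -1/3)
Y = U + t·(M−U) with t = -1, so UY:YM = t:(1−t) = -1:2

UY:YM = -1/2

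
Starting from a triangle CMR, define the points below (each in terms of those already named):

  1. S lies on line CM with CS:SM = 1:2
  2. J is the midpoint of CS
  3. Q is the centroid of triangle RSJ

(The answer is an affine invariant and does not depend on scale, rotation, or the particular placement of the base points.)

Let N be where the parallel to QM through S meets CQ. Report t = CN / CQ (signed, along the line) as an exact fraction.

t = 1/3

Set C = (0, 0), M = (1, 0), R = (0, 1); any affine frame gives the same invariant.
1. S lies on line CM with CS:SM = 1:2 ⇒ S = (1/3, 0)
2. J is the midpoint of CS ⇒ J = (1/6, 0)
3. Q is the centroid of triangle RSJ ⇒ Q = (1/6, 1/3)
through S parallel to QM: direction (5/6, -1/3); meets CQ at N = (1/18, 1/9)
N = C + t·(Q−C) with t = 1/3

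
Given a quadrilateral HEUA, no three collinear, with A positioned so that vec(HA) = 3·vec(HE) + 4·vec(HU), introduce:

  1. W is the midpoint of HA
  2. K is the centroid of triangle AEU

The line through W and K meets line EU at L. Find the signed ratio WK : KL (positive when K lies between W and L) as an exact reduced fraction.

Assign H = (0, 0), E = (1, 0), U = (0, 1), A = (3, 4) — the answer is frame-independent, so this choice is without loss of generality.
1. W is the midpoint of HA ⇒ W = (3/2, 2)
2. K is the centroid of triangle AEU ⇒ K = (4/3, 5/3)
line WK meets EU at L = (2/3, 1/3)
K = W + t·(L−W) with t = 1/5, so WK:KL = 1/5:4/5

WK:KL = 1/4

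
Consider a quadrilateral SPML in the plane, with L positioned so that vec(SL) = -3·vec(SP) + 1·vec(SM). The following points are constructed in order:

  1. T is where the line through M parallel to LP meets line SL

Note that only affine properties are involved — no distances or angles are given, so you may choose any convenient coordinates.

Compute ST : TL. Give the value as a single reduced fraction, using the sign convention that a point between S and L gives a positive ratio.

Work in coordinates with S = (0, 0), P = (1, 0), M = (0, 1), L = (-3, 1).
1. T is where the line through M parallel to LP meets line SL ⇒ T = (-12, 4)
T = S + t·(L−S) with t = 4, so ST:TL = t:(1−t) = 4:-3

ST:TL = -4/3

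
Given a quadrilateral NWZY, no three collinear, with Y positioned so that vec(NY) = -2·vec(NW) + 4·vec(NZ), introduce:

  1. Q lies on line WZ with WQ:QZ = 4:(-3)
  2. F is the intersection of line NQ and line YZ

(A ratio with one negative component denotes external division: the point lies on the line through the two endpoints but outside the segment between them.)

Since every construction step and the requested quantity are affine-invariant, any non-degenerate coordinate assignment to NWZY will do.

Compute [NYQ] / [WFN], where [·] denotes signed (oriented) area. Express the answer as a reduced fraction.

Assign N = (0, 0), W = (1, 0), Z = (0, 1), Y = (-2, 4) — the answer is frame-independent, so this choice is without loss of generality.
1. Q lies on line WZ with WQ:QZ = 4:(-3) ⇒ Q = (-3, 4)
2. F is the intersection of line NQ and line YZ ⇒ F = (6, -8)
2·[NYQ] = 4, 2·[WFN] = -8
[NYQ]:[WFN] = 4:-8 = -1/2

[NYQ]:[WFN] = -1/2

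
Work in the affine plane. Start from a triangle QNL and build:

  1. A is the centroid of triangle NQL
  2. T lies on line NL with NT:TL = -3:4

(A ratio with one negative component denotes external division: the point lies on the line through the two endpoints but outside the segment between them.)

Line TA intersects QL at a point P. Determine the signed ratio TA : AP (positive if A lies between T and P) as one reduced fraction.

TA:AP = 11

Assign Q = (0, 0), N = (1, 0), L = (0, 1) — the answer is frame-independent, so this choice is without loss of generality.
1. A is the centroid of triangle NQL ⇒ A = (1/3, 1/3)
2. T lies on line NL with NT:TL = -3:4 ⇒ T = (4, -3)
line TA meets QL at P = (0, 7/11)
A = T + t·(P−T) with t = 11/12, so TA:AP = 11/12:1/12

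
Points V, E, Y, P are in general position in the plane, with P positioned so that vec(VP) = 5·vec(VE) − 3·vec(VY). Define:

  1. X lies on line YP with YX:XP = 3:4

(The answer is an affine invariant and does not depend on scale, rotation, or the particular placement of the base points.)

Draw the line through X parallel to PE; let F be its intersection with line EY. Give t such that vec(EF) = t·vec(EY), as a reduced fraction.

Work in coordinates with V = (0, 0), E = (1, 0), Y = (0, 1), P = (5, -3).
1. X lies on line YP with YX:XP = 3:4 ⇒ X = (15/7, -5/7)
through X parallel to PE: direction (-4, 3); meets EY at F = (3/7, 4/7)
F = E + t·(Y−E) with t = 4/7

t = 4/7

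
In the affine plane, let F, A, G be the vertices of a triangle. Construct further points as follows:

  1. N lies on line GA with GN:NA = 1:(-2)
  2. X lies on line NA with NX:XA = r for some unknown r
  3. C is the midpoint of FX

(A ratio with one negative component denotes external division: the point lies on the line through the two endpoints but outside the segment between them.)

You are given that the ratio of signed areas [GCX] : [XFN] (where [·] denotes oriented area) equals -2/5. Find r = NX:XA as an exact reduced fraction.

Assign F = (0, 0), A = (1, 0), G = (0, 1) — the answer is frame-independent, so this choice is without loss of generality.
1. N lies on line GA with GN:NA = 1:(-2) ⇒ N = (-1, 2)
2. With NX:XA = r, write λ = r/(r+1) so X = N + λ·(A−N); X is affine-linear in λ
3. C is the midpoint of FX ⇒ C is an affine combination of earlier points and hence also affine-linear in λ
Every point depending on X is an affine combination of X and λ-independent points, so each such coordinate is linear in λ; the λ² term in each signed area is a multiple of (A−N)×(A−N) = 0, so 2·[GCX] and 2·[XFN] are each linear in λ. Evaluating at λ=0 and λ=1:
  2·[GCX] = λ − 1/2,   2·[XFN] = -2·λ
So [GCX]:[XFN] = (λ − 1/2) / (-2·λ). Setting this equal to -2/5:
  λ − 1/2 = -2/5·(-2·λ)  ⇒  λ = 5/2
Then r = λ/(1−λ) = (5/2)/(-3/2) = -5/3. Check: with r = -5/3, X = (4, -3) and [GCX]:[XFN] = -2/5 as required.

r = -5/3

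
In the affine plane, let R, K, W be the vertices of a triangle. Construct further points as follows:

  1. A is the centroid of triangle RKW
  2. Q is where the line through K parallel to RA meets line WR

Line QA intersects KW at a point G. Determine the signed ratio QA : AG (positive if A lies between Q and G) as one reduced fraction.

Work in coordinates with R = (0, 0), K = (1, 0), W = (0, 1).
1. A is the centroid of triangle RKW ⇒ A = (1/3, 1/3)
2. Q is where the line through K parallel to RA meets line WR ⇒ Q = (0, -1)
line QA meets KW at G = (2/5, 3/5)
A = Q + t·(G−Q) with t = 5/6, so QA:AG = 5/6:1/6

QA:AG = 5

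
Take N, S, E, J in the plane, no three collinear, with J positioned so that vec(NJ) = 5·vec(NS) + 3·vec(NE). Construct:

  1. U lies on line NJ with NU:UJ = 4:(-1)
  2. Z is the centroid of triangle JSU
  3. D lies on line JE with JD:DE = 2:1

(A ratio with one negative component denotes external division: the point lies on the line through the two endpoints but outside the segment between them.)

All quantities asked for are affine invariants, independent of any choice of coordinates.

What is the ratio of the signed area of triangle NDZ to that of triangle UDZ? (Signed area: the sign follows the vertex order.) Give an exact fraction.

[NDZ]:[UDZ] = -85/71

Choose coordinates N = (0, 0), S = (1, 0), E = (0, 1), J = (5, 3).
1. U lies on line NJ with NU:UJ = 4:(-1) ⇒ U = (20/3, 4)
2. Z is the centroid of triangle JSU ⇒ Z = (38/9, 7/3)
3. D lies on line JE with JD:DE = 2:1 ⇒ D = (5/3, 5/3)
2·[NDZ] = -85/27, 2·[UDZ] = 71/27
[NDZ]:[UDZ] = -85/27:71/27 = -85/71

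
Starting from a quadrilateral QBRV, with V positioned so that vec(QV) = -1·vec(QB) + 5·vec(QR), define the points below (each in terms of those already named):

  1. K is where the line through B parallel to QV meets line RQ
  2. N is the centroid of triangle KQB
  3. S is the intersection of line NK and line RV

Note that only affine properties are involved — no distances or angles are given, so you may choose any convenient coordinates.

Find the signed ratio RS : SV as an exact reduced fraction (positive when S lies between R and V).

Choose coordinates Q = (0, 0), B = (1, 0), R = (0, 1), V = (-1, 5).
1. K is where the line through B parallel to QV meets line RQ ⇒ K = (0, 5)
2. N is the centroid of triangle KQB ⇒ N = (1/3, 5/3)
3. S is the intersection of line NK and line RV ⇒ S = (2/3, -5/3)
S = R + t·(V−R) with t = -2/3, so RS:SV = t:(1−t) = -2/3:5/3

RS:SV = -2/5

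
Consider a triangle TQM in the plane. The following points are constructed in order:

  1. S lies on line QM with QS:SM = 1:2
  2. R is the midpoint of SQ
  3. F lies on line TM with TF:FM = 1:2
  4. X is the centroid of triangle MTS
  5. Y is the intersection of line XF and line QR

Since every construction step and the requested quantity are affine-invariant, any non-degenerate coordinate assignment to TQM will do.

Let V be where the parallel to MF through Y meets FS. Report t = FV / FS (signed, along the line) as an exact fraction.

t = 2/3

Assign T = (0, 0), Q = (1, 0), M = (0, 1) — the answer is frame-independent, so this choice is without loss of generality.
1. S lies on line QM with QS:SM = 1:2 ⇒ S = (2/3, 1/3)
2. R is the midpoint of SQ ⇒ R = (5/6, 1/6)
3. F lies on line TM with TF:FM = 1:2 ⇒ F = (0, 1/3)
4. X is the centroid of triangle MTS ⇒ X = (2/9, 4/9)
5. Y is the intersection of line XF and line QR ⇒ Y = (4/9, 5/9)
through Y parallel to MF: direction (0, -2/3); meets FS at V = (4/9, 1/3)
V = F + t·(S−F) with t = 2/3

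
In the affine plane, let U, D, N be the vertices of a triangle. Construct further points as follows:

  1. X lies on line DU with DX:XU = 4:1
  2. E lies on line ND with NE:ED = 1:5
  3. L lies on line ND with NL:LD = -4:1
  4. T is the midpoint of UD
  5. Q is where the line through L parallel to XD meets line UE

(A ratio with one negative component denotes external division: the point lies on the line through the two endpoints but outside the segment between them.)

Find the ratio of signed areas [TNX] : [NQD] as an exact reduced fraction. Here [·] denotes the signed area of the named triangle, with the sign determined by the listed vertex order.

Assign U = (0, 0), D = (1, 0), N = (0, 1) — the answer is frame-independent, so this choice is without loss of generality.
1. X lies on line DU with DX:XU = 4:1 ⇒ X = (1/5, 0)
2. E lies on line ND with NE:ED = 1:5 ⇒ E = (1/6, 5/6)
3. L lies on line ND with NL:LD = -4:1 ⇒ L = (4/3, -1/3)
4. T is the midpoint of UD ⇒ T = (1/2, 0)
5. Q is where the line through L parallel to XD meets line UE ⇒ Q = (-1/15, -1/3)
2·[TNX] = 3/10, 2·[NQD] = 7/5
[TNX]:[NQD] = 3/10:7/5 = 3/14

[TNX]:[NQD] = 3/14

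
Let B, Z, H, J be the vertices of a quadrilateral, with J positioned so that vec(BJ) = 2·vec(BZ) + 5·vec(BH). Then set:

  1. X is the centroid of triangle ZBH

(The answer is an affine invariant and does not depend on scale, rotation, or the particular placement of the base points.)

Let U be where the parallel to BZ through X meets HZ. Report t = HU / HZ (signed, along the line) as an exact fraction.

Choose coordinates B = (0, 0), Z = (1, 0), H = (0, 1), J = (2, 5).
1. X is the centroid of triangle ZBH ⇒ X = (1/3, 1/3)
through X parallel to BZ: direction (1, 0); meets HZ at U = (2/3, 1/3)
U = H + t·(Z−H) with t = 2/3

t = 2/3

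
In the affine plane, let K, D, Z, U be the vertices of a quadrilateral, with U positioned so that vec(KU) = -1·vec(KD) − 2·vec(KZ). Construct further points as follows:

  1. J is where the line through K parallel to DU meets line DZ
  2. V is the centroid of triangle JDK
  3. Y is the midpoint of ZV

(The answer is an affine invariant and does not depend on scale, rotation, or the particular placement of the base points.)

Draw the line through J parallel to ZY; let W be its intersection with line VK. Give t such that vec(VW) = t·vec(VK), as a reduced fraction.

t = -1/3

Choose coordinates K = (0, 0), D = (1, 0), Z = (0, 1), U = (-1, -2).
1. J is where the line through K parallel to DU meets line DZ ⇒ J = (1/2, 1/2)
2. V is the centroid of triangle JDK ⇒ V = (1/2, 1/6)
3. Y is the midpoint of ZV ⇒ Y = (1/4, 7/12)
through J parallel to ZY: direction (1/4, -5/12); meets VK at W = (2/3, 2/9)
W = V + t·(K−V) with t = -1/3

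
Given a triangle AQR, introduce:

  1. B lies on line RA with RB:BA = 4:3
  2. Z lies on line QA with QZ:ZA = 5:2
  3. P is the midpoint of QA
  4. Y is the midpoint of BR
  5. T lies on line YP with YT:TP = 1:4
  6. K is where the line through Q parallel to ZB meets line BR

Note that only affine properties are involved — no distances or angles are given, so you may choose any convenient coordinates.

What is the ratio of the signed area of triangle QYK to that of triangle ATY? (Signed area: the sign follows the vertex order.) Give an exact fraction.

[QYK]:[ATY] = -11

Work in coordinates with A = (0, 0), Q = (1, 0), R = (0, 1).
1. B lies on line RA with RB:BA = 4:3 ⇒ B = (0, 3/7)
2. Z lies on line QA with QZ:ZA = 5:2 ⇒ Z = (2/7, 0)
3. P is the midpoint of QA ⇒ P = (1/2, 0)
4. Y is the midpoint of BR ⇒ Y = (0, 5/7)
5. T lies on line YP with YT:TP = 1:4 ⇒ T = (1/10, 4/7)
6. K is where the line through Q parallel to ZB meets line BR ⇒ K = (0, 3/2)
2·[QYK] = -11/14, 2·[ATY] = 1/14
[QYK]:[ATY] = -11/14:1/14 = -11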